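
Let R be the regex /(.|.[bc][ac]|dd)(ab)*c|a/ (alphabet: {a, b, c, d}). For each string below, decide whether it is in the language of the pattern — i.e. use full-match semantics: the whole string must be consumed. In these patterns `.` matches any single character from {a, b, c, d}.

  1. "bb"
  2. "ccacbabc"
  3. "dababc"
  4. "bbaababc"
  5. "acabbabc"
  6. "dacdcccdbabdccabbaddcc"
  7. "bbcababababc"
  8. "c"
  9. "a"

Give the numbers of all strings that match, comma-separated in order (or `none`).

1. "bb" → no match
2. "ccacbabc" → no match
3. "dababc" → match
4. "bbaababc" → match
5. "acabbabc" → no match
6 → no match
7. "bbcababababc" → match
8. "c" → no match
9. "a" → match

3, 4, 7, 9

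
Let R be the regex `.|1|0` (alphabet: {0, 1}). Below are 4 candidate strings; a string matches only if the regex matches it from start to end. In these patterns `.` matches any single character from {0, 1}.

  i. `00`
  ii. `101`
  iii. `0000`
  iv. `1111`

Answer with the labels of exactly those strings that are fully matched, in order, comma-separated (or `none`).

i → no match
ii → no match
iii → no match
iv → no match

none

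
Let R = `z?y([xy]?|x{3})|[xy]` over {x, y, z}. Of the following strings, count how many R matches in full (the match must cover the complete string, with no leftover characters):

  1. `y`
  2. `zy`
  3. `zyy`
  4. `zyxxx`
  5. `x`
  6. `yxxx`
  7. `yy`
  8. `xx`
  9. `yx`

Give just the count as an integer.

8

1 → match
2 → match
3 → match
4 → match
5 → match
6 → match
7 → match
8 → no match
9 → match
Total matched: 8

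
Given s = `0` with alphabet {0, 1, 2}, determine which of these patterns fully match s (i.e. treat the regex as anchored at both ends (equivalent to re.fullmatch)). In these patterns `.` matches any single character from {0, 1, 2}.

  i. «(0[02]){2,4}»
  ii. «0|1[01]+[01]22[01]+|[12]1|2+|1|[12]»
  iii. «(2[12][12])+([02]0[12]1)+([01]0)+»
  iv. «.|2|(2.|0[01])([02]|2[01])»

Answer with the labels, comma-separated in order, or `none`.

ii, iv

i → no match
ii → match
iii → no match — must start with `2`
iv → match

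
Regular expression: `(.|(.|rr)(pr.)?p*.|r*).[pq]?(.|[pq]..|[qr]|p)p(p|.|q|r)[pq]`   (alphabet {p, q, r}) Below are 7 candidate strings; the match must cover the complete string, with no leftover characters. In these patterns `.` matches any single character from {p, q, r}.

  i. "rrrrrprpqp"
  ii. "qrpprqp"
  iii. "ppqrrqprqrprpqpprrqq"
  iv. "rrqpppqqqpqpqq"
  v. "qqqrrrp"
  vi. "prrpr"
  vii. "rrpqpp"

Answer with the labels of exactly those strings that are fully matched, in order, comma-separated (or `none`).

i → match
ii → no match
iii → no match
iv → no match
v → no match
vi → no match
vii → no match

i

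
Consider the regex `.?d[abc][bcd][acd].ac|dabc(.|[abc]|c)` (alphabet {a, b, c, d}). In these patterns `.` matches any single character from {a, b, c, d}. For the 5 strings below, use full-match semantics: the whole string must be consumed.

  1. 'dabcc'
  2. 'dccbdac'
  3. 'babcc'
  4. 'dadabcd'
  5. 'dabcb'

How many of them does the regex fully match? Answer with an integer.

2

1 → match
2 → no match
3 → no match
4 → no match
5 → match
Total matched: 2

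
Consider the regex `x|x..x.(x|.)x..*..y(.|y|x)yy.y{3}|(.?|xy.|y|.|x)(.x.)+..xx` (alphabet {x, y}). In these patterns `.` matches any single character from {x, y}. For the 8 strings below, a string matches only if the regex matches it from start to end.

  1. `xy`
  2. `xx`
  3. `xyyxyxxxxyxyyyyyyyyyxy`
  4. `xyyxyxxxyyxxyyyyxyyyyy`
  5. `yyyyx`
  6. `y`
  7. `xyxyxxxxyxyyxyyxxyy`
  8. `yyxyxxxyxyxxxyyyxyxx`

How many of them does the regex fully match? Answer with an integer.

0

1 → no match
2 → no match
3 → no match
4 → no match
5 → no match
6 → no match
7 → no match
8 → no match
Total matched: 0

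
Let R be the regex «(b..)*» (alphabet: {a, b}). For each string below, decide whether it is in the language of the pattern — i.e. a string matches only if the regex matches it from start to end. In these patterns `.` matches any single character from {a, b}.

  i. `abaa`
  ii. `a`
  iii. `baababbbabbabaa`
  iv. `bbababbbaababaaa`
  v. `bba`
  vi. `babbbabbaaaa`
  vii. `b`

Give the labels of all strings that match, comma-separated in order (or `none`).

iii, v

i → no match
ii → no match
iii → match
iv → no match
v → match
vi → no match
vii → no match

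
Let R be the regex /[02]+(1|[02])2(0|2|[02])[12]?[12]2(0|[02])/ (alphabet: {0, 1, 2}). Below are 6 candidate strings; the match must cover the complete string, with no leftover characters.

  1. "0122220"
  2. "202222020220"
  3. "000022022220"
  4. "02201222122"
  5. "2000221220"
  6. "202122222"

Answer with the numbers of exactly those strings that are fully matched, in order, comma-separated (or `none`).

1, 2, 3, 4, 5, 6

1 → match
2 → match
3 → match
4 → match
5 → match
6 → match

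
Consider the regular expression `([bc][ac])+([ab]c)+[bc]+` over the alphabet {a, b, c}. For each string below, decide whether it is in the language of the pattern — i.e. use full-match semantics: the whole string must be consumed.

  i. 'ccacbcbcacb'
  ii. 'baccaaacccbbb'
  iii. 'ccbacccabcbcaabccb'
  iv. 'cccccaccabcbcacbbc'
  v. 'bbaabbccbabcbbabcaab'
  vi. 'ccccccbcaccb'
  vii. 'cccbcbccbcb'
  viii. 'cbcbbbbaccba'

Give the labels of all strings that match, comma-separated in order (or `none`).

i, vi

i. 'ccacbcbcacb' → match
ii → no match
iii → no match
iv → no match
v → no match
vi. 'ccccccbcaccb' → match
vii. 'cccbcbccbcb' → no match
viii. 'cbcbbbbaccba' → no match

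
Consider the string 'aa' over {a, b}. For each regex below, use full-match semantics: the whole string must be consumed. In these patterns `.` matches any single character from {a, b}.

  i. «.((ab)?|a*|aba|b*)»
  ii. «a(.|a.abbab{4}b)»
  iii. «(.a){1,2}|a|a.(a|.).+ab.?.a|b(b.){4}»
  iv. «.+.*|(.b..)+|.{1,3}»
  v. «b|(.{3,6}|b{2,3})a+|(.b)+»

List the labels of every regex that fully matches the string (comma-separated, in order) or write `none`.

i, ii, iii, iv

i → match
ii → match
iii → match
iv → match
v → no match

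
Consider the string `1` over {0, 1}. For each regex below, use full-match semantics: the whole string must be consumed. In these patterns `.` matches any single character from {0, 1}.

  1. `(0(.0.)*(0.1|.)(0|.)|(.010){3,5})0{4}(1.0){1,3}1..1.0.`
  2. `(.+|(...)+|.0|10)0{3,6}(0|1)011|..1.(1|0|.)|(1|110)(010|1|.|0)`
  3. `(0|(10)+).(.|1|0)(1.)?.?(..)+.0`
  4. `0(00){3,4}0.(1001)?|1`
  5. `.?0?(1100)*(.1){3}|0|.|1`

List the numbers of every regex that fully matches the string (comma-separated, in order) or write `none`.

4, 5

1 → no match
2 → no match
3 → no match — must end with `0`
4 → match
5 → match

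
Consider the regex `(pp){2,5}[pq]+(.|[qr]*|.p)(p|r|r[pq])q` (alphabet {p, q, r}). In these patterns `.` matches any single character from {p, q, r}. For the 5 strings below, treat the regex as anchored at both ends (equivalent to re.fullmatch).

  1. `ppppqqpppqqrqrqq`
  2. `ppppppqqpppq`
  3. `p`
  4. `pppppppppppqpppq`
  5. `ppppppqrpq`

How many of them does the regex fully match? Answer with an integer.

1 → match
2. `ppppppqqpppq` → match
3. `p` → no match — must start with `pp`
4 → match
5. `ppppppqrpq` → match
Total matched: 4

4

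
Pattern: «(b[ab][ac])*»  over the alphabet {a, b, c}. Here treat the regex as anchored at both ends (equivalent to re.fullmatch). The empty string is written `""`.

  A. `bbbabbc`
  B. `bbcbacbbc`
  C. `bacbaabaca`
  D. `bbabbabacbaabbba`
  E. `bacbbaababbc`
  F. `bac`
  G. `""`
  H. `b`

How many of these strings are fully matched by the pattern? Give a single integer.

A → no match
B → match
C → no match
D → no match
E → no match
F → match
G → match
H → no match
Total matched: 3

3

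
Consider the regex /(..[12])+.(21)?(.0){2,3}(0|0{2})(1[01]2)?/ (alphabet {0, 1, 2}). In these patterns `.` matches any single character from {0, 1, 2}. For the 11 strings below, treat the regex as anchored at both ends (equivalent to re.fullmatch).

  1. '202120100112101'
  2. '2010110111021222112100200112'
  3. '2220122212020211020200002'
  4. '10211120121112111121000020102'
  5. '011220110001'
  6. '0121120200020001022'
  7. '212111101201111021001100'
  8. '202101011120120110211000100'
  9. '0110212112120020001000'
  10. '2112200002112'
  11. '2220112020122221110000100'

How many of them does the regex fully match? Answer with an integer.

1 → no match
2 → no match
3 → no match
4 → no match
5 → no match
6 → no match
7 → no match
8 → no match
9 → match
10 → no match
11 → no match
Total matched: 1

1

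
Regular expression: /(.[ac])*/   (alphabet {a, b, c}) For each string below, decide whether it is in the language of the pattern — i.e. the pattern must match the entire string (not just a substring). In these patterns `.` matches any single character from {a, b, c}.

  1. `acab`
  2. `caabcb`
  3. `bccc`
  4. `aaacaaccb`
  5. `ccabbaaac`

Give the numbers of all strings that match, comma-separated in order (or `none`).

1 → no match
2 → no match
3 → match
4 → no match
5 → no match

3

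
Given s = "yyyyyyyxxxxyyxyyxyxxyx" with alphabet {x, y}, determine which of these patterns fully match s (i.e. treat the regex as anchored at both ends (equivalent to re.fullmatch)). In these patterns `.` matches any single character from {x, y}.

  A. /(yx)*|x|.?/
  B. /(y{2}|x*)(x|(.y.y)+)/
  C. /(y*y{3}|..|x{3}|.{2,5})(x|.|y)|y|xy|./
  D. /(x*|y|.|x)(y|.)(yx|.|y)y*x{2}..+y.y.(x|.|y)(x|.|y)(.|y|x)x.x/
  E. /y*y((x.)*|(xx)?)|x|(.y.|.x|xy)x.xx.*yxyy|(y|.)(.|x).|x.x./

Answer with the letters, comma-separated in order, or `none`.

A → no match
B → no match
C → no match
D → match
E → no match

D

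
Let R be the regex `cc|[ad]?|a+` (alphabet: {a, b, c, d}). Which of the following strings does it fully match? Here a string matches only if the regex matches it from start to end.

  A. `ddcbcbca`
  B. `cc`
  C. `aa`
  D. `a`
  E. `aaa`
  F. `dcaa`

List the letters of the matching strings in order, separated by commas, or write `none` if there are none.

B, C, D, E

A → no match
B → match
C → match
D → match
E → match
F → no match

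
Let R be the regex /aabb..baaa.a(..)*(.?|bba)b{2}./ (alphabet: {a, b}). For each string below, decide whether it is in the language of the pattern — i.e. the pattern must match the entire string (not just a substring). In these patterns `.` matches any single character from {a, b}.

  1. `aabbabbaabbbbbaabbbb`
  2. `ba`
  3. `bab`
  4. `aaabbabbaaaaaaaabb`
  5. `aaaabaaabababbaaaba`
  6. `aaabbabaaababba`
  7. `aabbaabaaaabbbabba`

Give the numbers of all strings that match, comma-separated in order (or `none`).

none

1 → no match
2 → no match — must start with `aabb`
3 → no match — must start with `aabb`
4 → no match — must start with `aabb`
5 → no match — must start with `aabb`
6 → no match — must start with `aabb`
7 → no match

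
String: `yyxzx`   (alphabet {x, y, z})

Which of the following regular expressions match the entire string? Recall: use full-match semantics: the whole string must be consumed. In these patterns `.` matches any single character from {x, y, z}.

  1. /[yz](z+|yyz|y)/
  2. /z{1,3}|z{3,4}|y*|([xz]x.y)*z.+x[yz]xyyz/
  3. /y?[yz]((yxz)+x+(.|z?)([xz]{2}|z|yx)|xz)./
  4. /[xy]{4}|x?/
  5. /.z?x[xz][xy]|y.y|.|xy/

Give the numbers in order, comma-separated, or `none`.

3

1 → no match
2 → no match
3 → match
4 → no match
5 → no match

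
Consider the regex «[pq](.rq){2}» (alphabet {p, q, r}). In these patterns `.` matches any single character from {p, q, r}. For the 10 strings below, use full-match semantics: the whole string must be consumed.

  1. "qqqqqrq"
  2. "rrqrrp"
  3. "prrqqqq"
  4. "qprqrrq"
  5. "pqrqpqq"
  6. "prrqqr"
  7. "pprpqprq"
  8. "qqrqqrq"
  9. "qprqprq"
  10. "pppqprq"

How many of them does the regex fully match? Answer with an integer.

1. "qqqqqrq" → no match
2. "rrqrrp" → no match — must end with "rq"
3. "prrqqqq" → no match — must end with "rq"
4. "qprqrrq" → match
5. "pqrqpqq" → no match — must end with "rq"
6. "prrqqr" → no match — must end with "rq"
7. "pprpqprq" → no match
8. "qqrqqrq" → match
9. "qprqprq" → match
10. "pppqprq" → no match
Total matched: 3

3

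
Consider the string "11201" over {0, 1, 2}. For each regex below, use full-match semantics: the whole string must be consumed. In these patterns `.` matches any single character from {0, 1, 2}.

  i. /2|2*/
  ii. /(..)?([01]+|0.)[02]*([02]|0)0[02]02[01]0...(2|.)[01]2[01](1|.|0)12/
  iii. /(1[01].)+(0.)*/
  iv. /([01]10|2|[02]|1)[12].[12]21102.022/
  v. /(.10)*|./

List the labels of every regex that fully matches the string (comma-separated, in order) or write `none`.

i → no match
ii → no match — must end with "12"
iii → match
iv → no match — must end with "022"
v → no match

iii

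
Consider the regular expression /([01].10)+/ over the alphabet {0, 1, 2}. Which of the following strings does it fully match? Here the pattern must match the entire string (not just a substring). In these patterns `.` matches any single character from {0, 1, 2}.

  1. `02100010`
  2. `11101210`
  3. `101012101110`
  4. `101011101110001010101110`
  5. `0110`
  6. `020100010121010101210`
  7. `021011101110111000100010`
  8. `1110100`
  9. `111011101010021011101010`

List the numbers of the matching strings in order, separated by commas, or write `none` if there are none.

1, 2, 3, 4, 5, 7, 9

1 → match
2 → match
3 → match
4 → match
5 → match
6 → no match
7 → match
8 → no match — must end with `10`
9 → match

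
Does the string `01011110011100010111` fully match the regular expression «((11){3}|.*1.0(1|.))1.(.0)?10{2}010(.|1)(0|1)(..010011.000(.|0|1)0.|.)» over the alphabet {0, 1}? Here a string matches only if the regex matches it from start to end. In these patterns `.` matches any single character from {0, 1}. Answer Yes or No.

Yes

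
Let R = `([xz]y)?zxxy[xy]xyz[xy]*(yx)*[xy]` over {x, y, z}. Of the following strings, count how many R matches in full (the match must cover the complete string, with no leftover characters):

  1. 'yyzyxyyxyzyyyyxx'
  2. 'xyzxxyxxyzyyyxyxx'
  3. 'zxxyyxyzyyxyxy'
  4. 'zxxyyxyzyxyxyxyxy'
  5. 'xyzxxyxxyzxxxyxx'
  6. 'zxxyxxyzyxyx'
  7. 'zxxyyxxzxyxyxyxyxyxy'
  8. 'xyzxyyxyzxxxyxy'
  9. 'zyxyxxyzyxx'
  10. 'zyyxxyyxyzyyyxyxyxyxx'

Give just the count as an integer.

1 → no match
2 → match
3 → match
4 → match
5 → match
6 → match
7 → no match
8 → no match
9 → no match
10 → no match
Total matched: 5

5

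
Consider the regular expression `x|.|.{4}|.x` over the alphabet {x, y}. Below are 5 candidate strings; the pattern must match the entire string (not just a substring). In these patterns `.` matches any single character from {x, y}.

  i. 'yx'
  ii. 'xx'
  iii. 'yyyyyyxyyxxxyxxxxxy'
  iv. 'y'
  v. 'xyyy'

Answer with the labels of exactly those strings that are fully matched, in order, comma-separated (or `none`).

i, ii, iv, v

i. 'yx' → match
ii. 'xx' → match
iii → no match
iv. 'y' → match
v. 'xyyy' → match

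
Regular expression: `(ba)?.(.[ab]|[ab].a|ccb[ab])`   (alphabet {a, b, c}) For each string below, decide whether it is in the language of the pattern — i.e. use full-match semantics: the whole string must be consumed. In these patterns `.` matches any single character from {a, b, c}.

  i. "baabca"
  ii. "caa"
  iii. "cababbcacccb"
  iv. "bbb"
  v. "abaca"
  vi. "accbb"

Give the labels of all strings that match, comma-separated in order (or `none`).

i. "baabca" → match
ii. "caa" → match
iii. "cababbcacccb" → no match
iv. "bbb" → match
v. "abaca" → no match
vi. "accbb" → match

i, ii, iv, vi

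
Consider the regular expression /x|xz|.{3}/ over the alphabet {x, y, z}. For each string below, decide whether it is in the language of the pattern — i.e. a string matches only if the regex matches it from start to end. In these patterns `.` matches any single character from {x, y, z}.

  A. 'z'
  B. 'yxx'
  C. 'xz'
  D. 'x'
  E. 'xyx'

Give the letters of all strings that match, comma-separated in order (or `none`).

A. 'z' → no match
B. 'yxx' → match
C. 'xz' → match
D. 'x' → match
E. 'xyx' → match

B, C, D, E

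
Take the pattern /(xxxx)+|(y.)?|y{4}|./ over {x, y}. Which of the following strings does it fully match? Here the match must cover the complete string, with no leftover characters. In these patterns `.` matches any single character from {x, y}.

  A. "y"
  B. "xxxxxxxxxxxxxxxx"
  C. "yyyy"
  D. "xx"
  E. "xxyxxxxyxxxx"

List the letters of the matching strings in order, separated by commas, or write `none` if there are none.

A, B, C

A → match
B → match
C → match
D → no match
E → no match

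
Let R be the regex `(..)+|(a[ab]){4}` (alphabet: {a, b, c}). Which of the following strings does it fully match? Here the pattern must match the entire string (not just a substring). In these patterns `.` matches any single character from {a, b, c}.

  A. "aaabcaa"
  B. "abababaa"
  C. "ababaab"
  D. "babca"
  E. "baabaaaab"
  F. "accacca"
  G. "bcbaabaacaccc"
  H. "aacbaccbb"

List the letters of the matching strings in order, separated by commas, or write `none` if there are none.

B

A → no match
B → match
C → no match
D → no match
E → no match
F → no match
G → no match
H → no match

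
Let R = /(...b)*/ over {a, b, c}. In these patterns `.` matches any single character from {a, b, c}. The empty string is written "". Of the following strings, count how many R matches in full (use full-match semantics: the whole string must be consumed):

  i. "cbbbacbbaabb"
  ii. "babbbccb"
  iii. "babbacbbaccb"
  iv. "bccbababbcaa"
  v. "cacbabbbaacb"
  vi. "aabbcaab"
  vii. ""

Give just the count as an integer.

6

i → match
ii → match
iii → match
iv → no match
v → match
vi → match
vii → match
Total matched: 6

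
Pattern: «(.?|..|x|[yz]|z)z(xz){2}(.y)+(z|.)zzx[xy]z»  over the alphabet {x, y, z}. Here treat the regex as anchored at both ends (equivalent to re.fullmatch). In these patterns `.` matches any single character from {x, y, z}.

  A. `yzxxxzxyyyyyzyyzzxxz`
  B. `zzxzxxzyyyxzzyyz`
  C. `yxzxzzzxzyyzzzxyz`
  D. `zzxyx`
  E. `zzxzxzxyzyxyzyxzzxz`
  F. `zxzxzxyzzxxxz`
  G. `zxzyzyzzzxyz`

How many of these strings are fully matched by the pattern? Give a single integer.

A → no match
B → no match
C → no match
D. `zzxyx` → no match — must end with `z`
E → no match
F → no match
G. `zxzyzyzzzxyz` → no match
Total matched: 0

0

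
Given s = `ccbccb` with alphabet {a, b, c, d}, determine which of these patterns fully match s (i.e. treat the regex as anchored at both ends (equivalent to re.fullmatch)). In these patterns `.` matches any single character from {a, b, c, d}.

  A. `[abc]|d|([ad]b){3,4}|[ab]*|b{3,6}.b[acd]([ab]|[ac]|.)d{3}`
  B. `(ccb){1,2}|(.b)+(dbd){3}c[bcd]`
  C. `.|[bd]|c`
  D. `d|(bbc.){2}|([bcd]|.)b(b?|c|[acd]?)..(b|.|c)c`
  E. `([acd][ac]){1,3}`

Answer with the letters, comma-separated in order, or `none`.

A → no match
B → match
C → no match
D → no match
E → no match

B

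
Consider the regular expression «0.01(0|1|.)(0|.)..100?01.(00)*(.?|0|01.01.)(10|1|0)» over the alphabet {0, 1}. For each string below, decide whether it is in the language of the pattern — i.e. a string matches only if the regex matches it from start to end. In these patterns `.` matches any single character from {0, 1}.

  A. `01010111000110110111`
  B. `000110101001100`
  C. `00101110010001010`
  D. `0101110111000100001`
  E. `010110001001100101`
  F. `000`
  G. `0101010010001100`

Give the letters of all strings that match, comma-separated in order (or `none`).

A → no match
B → match
C → no match
D → no match
E → no match
F → no match
G → match

B, G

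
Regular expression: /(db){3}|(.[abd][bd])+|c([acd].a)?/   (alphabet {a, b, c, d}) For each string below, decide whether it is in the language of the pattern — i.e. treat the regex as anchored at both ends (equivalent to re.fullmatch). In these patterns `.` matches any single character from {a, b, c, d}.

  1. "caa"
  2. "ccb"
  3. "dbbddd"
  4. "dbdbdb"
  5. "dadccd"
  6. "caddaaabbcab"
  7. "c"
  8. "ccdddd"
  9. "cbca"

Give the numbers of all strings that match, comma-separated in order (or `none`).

1 → no match
2 → no match
3 → match
4 → match
5 → no match
6 → no match
7 → match
8 → no match
9 → no match

3, 4, 7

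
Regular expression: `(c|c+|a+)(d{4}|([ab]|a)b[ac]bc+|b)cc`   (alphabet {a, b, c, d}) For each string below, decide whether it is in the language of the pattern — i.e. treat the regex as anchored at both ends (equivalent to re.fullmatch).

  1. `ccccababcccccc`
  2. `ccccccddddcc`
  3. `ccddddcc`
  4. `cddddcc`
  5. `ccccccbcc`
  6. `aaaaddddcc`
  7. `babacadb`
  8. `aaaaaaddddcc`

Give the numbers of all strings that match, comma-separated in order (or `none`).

1, 2, 3, 4, 5, 6, 8

1 → match
2 → match
3 → match
4 → match
5 → match
6 → match
7 → no match — must end with `cc`
8 → match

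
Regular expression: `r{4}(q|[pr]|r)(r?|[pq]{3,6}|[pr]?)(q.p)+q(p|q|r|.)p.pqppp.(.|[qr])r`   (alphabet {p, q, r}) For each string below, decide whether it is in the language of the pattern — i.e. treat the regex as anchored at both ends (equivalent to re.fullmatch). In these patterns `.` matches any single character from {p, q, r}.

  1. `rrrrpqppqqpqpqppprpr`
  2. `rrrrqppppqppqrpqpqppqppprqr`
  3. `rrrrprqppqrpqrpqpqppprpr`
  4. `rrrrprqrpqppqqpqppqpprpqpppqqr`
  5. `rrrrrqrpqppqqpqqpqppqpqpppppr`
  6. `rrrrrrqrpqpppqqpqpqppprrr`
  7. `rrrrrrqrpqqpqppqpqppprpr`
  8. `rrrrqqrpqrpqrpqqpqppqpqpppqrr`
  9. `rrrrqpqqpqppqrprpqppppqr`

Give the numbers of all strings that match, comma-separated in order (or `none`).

1 → match
2 → no match
3 → match
4 → match
5 → match
6 → no match
7 → match
8 → match
9 → match

1, 3, 4, 5, 7, 8, 9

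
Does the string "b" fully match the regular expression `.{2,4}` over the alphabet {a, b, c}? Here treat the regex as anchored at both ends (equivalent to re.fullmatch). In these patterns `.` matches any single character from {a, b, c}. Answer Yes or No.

No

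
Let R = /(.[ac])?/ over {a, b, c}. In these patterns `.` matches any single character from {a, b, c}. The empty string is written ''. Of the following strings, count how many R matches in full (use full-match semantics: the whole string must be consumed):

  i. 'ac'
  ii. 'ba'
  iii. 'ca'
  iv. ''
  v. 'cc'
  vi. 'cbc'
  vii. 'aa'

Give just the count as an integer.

i → match
ii → match
iii → match
iv → match
v → match
vi → no match
vii → match
Total matched: 6

6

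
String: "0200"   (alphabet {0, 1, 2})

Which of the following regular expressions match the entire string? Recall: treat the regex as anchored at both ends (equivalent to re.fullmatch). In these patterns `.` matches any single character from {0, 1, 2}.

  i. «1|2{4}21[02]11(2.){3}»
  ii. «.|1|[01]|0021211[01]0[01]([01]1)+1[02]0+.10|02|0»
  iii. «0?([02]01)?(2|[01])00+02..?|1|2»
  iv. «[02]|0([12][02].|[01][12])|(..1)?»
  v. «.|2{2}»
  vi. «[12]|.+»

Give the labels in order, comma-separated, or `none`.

i → no match
ii → no match
iii → no match
iv → match
v → no match
vi → match

iv, vi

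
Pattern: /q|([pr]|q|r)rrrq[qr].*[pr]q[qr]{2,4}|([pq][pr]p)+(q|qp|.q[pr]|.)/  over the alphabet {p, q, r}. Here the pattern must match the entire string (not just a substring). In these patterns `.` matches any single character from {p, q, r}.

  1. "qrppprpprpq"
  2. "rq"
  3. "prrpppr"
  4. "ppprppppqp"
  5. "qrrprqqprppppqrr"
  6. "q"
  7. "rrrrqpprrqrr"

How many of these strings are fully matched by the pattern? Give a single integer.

1 → no match
2 → no match
3 → no match
4 → no match
5 → no match
6 → match
7 → no match
Total matched: 1

1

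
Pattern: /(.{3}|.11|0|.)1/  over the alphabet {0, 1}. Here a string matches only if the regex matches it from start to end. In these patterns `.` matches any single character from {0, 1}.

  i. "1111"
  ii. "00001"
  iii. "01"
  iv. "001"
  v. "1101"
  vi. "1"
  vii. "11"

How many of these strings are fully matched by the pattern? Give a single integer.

4

i. "1111" → match
ii. "00001" → no match
iii. "01" → match
iv. "001" → no match
v. "1101" → match
vi. "1" → no match
vii. "11" → match
Total matched: 4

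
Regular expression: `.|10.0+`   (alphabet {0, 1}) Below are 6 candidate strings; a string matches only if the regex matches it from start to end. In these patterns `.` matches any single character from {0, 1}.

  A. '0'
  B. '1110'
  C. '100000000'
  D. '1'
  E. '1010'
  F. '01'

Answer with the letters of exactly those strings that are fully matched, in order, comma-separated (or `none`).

A, C, D, E

A. '0' → match
B. '1110' → no match
C. '100000000' → match
D. '1' → match
E. '1010' → match
F. '01' → no match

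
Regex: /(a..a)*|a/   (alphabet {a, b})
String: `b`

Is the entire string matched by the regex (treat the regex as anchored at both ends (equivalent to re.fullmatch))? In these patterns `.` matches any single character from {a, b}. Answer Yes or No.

No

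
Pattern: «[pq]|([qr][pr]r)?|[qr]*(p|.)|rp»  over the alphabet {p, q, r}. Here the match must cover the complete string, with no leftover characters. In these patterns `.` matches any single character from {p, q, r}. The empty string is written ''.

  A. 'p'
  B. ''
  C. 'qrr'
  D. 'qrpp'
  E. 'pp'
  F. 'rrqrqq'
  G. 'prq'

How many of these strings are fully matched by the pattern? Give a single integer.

4

A → match
B → match
C → match
D → no match
E → no match
F → match
G → no match
Total matched: 4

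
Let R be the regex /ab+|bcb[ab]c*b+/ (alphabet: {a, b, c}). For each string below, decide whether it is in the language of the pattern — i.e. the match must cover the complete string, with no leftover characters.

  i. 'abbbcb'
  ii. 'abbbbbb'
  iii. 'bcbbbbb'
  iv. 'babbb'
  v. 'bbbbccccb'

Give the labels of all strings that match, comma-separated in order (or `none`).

ii, iii

i → no match
ii → match
iii → match
iv → no match
v → no match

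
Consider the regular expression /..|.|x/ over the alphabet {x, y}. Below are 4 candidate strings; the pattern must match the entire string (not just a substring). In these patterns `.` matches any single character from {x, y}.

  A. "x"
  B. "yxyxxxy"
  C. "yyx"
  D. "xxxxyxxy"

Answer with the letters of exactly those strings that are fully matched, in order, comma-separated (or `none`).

A

A → match
B → no match
C → no match
D → no match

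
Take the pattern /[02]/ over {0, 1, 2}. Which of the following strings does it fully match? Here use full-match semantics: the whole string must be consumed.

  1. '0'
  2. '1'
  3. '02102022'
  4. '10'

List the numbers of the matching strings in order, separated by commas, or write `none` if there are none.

1

1 → match
2 → no match
3 → no match
4 → no match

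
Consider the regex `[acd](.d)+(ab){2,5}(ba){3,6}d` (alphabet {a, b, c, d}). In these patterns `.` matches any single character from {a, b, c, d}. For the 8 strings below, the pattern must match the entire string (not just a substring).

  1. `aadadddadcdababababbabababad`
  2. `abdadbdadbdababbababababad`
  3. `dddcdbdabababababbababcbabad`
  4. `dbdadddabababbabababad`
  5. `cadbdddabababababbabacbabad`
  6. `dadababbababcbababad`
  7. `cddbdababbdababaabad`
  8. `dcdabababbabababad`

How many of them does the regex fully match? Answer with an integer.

4

1 → match
2 → match
3 → no match
4 → match
5 → no match
6 → no match
7 → no match
8 → match
Total matched: 4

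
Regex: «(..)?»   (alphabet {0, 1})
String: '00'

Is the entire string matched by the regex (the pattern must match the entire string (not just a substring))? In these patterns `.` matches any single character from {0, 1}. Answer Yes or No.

Yes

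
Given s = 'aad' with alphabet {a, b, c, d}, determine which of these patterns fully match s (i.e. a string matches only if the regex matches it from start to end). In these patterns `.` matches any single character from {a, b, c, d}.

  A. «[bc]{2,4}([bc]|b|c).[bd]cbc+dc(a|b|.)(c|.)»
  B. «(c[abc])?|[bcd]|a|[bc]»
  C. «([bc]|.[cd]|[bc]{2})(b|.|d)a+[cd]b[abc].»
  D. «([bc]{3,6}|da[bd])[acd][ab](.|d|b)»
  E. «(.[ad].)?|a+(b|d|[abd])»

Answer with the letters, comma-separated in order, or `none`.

E

A → no match
B → no match
C → no match
D → no match
E → match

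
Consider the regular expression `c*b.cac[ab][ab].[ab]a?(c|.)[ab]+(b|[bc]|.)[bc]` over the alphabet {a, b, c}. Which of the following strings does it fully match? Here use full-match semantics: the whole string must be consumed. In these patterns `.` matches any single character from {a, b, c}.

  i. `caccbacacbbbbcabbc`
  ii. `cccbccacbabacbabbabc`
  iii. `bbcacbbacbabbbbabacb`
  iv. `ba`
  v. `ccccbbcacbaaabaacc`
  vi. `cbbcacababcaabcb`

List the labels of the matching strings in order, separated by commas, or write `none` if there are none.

i → no match
ii → match
iii → no match
iv. `ba` → no match
v → match
vi → match

ii, v, vi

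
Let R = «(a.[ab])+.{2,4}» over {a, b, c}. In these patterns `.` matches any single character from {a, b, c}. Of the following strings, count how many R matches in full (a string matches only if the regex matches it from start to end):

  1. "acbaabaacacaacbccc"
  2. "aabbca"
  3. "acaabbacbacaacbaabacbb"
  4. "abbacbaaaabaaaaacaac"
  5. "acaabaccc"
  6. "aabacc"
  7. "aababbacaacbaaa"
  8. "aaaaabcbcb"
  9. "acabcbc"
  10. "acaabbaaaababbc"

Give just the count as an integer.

1 → no match
2. "aabbca" → match
3 → match
4 → match
5. "acaabaccc" → match
6. "aabacc" → match
7 → match
8. "aaaaabcbcb" → match
9. "acabcbc" → match
10 → match
Total matched: 9

9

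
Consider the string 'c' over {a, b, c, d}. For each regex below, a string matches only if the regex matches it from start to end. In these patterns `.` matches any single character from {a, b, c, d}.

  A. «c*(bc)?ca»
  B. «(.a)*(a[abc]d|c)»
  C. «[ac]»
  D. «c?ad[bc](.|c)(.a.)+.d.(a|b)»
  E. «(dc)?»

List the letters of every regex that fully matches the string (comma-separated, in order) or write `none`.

A → no match — must end with 'ca'
B → match
C → match
D → no match
E → no match

B, C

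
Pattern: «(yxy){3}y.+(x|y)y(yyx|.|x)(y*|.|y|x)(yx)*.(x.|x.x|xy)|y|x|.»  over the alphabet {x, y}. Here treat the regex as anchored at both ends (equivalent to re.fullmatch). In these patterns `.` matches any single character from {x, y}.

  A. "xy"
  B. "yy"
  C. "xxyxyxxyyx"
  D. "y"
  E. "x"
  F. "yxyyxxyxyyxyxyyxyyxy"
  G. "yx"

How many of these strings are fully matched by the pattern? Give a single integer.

A → no match
B → no match
C → no match
D → match
E → match
F → no match
G → no match
Total matched: 2

2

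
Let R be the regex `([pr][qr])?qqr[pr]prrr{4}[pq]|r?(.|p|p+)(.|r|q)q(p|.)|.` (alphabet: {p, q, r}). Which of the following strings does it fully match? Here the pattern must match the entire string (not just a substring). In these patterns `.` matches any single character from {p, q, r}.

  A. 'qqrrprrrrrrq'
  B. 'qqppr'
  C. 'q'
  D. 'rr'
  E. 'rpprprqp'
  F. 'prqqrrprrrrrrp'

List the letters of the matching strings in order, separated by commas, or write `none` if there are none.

A → match
B → no match
C → match
D → no match
E → no match
F → match

A, C, F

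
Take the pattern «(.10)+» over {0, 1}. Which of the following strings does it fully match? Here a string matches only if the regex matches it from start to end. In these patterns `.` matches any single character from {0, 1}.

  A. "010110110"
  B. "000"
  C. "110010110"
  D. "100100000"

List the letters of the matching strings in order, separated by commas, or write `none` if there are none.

A → match
B → no match — must end with "10"
C → match
D → no match — must end with "10"

A, C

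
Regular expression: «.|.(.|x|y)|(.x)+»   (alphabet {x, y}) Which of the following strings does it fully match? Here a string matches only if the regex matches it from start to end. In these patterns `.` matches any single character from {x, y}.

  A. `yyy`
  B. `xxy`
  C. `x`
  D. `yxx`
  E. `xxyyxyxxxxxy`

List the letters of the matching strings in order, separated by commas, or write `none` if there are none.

C

A → no match
B → no match
C → match
D → no match
E → no match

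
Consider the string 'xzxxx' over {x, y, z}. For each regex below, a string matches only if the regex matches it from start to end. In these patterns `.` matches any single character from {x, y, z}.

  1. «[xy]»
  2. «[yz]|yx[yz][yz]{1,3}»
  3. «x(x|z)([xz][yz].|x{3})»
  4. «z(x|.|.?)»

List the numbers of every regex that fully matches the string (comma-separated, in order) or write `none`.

1 → no match
2 → no match
3 → match
4 → no match — must start with 'z'

3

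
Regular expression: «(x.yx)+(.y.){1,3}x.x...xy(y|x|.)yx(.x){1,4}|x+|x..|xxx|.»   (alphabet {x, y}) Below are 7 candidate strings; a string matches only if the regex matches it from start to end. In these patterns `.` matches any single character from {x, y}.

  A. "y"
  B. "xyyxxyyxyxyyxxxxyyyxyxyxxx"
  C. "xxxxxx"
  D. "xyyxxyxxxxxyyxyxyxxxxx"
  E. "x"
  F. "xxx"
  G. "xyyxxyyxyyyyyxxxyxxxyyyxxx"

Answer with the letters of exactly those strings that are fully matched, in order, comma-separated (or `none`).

A → match
B → match
C → match
D → match
E → match
F → match
G → match

A, B, C, D, E, F, G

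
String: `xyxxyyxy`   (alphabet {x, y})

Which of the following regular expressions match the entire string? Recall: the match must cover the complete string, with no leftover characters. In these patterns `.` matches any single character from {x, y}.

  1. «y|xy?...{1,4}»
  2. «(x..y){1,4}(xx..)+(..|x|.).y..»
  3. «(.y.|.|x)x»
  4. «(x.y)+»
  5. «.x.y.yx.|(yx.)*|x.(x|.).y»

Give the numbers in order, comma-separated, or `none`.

1

1 → match
2 → no match
3 → no match — must end with `x`
4 → no match
5 → no match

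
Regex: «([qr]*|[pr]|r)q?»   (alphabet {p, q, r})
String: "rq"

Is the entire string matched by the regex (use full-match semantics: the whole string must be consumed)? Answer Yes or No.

Yes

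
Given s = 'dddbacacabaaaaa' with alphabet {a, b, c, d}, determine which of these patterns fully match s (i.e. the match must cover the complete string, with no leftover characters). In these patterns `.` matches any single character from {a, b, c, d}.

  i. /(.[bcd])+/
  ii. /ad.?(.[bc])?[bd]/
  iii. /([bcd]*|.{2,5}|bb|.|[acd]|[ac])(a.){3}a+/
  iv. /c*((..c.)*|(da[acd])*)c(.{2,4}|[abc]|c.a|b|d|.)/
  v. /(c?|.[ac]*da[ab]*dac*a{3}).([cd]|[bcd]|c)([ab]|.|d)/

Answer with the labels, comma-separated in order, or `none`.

iii

i → no match
ii → no match — must start with 'ad'
iii → match
iv → no match
v → no match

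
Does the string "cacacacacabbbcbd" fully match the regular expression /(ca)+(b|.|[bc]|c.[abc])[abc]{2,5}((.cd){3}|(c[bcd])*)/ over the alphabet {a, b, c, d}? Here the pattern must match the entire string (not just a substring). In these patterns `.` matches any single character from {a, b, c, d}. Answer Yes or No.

No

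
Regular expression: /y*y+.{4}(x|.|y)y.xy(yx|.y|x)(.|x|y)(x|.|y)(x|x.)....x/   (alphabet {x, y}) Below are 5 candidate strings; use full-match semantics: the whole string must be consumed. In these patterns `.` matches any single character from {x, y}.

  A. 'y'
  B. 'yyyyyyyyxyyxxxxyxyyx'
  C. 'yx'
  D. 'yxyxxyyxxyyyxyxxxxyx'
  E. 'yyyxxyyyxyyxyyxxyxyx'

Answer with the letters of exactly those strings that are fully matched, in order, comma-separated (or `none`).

A → no match — must end with 'x'
B → match
C → no match
D → match
E → match

B, D, E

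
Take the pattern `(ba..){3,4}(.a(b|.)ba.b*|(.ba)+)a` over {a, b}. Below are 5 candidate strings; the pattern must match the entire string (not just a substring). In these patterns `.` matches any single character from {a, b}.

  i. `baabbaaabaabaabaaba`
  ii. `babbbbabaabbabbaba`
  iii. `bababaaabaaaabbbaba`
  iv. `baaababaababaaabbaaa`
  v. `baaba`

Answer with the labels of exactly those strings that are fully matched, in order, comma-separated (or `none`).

none

i → no match
ii → no match
iii → no match
iv → no match
v → no match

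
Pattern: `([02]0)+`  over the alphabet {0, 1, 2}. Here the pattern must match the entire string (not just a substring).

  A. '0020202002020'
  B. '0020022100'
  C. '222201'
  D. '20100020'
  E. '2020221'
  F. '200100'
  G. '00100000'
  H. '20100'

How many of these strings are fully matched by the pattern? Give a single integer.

0

A → no match
B → no match
C → no match — must end with '0'
D → no match
E → no match — must end with '0'
F → no match
G → no match
H → no match
Total matched: 0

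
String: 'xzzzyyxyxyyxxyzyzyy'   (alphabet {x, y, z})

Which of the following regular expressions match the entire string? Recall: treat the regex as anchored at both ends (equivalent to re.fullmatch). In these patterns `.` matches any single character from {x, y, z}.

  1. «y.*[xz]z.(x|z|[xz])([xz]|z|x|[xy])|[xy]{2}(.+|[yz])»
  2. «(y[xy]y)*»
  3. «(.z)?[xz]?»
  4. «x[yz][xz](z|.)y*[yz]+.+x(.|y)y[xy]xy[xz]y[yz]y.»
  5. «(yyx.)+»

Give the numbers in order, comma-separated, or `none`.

1 → no match
2 → no match
3 → no match
4 → match
5 → no match — must start with 'yyx'

4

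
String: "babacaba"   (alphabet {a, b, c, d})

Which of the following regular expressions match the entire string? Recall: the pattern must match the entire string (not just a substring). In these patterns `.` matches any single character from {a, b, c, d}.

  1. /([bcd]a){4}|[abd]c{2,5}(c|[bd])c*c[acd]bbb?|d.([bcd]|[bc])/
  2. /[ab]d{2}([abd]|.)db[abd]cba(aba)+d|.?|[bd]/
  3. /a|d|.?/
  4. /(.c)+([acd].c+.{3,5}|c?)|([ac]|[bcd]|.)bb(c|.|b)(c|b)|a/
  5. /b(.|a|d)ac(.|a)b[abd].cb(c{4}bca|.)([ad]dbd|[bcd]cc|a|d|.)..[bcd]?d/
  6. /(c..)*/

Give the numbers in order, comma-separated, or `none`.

1 → match
2 → no match
3 → no match
4 → no match
5 → no match — must end with "d"
6 → no match

1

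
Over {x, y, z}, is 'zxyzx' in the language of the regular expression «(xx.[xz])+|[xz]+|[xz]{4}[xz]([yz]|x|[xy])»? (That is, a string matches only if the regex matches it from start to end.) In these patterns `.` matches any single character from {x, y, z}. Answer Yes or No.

No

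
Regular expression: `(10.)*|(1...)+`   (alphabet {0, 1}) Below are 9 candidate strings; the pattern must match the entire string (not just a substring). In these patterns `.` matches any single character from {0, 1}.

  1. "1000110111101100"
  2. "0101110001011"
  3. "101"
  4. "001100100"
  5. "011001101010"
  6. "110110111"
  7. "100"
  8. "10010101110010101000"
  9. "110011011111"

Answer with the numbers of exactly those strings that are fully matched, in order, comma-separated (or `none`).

1 → match
2 → no match
3. "101" → match
4. "001100100" → no match
5. "011001101010" → no match
6. "110110111" → no match
7. "100" → match
8 → no match
9. "110011011111" → match

1, 3, 7, 9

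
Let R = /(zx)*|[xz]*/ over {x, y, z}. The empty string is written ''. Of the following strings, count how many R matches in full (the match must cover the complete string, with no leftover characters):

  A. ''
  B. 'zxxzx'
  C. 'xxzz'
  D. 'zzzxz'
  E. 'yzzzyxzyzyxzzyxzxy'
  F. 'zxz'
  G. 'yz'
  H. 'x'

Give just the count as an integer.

A → match
B → match
C → match
D → match
E → no match
F → match
G → no match
H → match
Total matched: 6

6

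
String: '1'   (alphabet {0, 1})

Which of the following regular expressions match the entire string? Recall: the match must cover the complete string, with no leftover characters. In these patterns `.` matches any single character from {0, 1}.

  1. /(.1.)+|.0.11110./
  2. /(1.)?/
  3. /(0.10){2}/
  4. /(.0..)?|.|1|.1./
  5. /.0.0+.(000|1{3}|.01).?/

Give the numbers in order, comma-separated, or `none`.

1 → no match
2 → no match
3 → no match — must start with '0'
4 → match
5 → no match

4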